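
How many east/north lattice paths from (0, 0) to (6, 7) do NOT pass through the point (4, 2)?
Number of paths = 1401

Total paths from (0, 0) to (6, 7): C(13, 6) = 1716. Paths through (4, 2): (paths (0, 0) → (4, 2)) × (paths (4, 2) → (6, 7)) = C(6, 4) · C(7, 2) = 15 · 21 = 315. Avoidance count = 1716 − 315 = 1401.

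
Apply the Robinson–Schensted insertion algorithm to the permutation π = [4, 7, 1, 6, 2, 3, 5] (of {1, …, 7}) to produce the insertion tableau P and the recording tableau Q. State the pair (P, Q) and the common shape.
P = [1, 2, 3, 5] / [4, 6] / [7];  Q = [1, 2, 6, 7] / [3, 4] / [5];  common shape = (4, 2, 1)

Row-insert the values π_1, π_2, … into P one at a time, bumping the leftmost entry strictly greater than the inserted value down to the next row. The recording tableau Q records, in position (i, j), the step at which that cell was added to P.
  Insert 4 (step 1): P = [4];  Q = [1]
  Insert 7 (step 2): P = [4, 7];  Q = [1, 2]
  Insert 1 (step 3): P = [1, 7] / [4];  Q = [1, 2] / [3]
  Insert 6 (step 4): P = [1, 6] / [4, 7];  Q = [1, 2] / [3, 4]
  Insert 2 (step 5): P = [1, 2] / [4, 6] / [7];  Q = [1, 2] / [3, 4] / [5]
  Insert 3 (step 6): P = [1, 2, 3] / [4, 6] / [7];  Q = [1, 2, 6] / [3, 4] / [5]
  Insert 5 (step 7): P = [1, 2, 3, 5] / [4, 6] / [7];  Q = [1, 2, 6, 7] / [3, 4] / [5]
Final shape: (4, 2, 1).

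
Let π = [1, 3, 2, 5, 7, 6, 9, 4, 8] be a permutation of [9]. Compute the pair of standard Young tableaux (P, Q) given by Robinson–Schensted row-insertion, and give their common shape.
P = [1, 2, 4, 6, 8] / [3, 5, 9] / [7];  Q = [1, 2, 4, 5, 7] / [3, 6, 9] / [8];  common shape = (5, 3, 1)

Row-insert the values π_1, π_2, … into P one at a time, bumping the leftmost entry strictly greater than the inserted value down to the next row. The recording tableau Q records, in position (i, j), the step at which that cell was added to P.
  Insert 1 (step 1): P = [1];  Q = [1]
  Insert 3 (step 2): P = [1, 3];  Q = [1, 2]
  Insert 2 (step 3): P = [1, 2] / [3];  Q = [1, 2] / [3]
  Insert 5 (step 4): P = [1, 2, 5] / [3];  Q = [1, 2, 4] / [3]
  Insert 7 (step 5): P = [1, 2, 5, 7] / [3];  Q = [1, 2, 4, 5] / [3]
  Insert 6 (step 6): P = [1, 2, 5, 6] / [3, 7];  Q = [1, 2, 4, 5] / [3, 6]
  Insert 9 (step 7): P = [1, 2, 5, 6, 9] / [3, 7];  Q = [1, 2, 4, 5, 7] / [3, 6]
  Insert 4 (step 8): P = [1, 2, 4, 6, 9] / [3, 5] / [7];  Q = [1, 2, 4, 5, 7] / [3, 6] / [8]
  Insert 8 (step 9): P = [1, 2, 4, 6, 8] / [3, 5, 9] / [7];  Q = [1, 2, 4, 5, 7] / [3, 6, 9] / [8]
Final shape: (5, 3, 1).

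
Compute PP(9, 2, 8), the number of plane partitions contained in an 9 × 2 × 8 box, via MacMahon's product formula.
PP(9, 2, 8) = 118195220

Evaluate the triple product over i = 1..9, j = 1..2, k = 1..8. The factors are (2/1) · (3/2) · (4/3) · (5/4) · (6/5) · (7/6) · (8/7) · (9/8) · … (144 factors total). The numerators and denominators telescope so the product is an integer; carrying out the multiplication exactly gives PP(9, 2, 8) = 118195220.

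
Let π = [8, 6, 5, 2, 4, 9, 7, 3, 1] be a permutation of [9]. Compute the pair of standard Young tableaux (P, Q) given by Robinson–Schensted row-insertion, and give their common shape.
P = [1, 3, 7] / [2, 9] / [4] / [5] / [6] / [8];  Q = [1, 5, 6] / [2, 7] / [3] / [4] / [8] / [9];  common shape = (3, 2, 1, 1, 1, 1)

Row-insert the values π_1, π_2, … into P one at a time, bumping the leftmost entry strictly greater than the inserted value down to the next row. The recording tableau Q records, in position (i, j), the step at which that cell was added to P.
  Insert 8 (step 1): P = [8];  Q = [1]
  Insert 6 (step 2): P = [6] / [8];  Q = [1] / [2]
  Insert 5 (step 3): P = [5] / [6] / [8];  Q = [1] / [2] / [3]
  Insert 2 (step 4): P = [2] / [5] / [6] / [8];  Q = [1] / [2] / [3] / [4]
  Insert 4 (step 5): P = [2, 4] / [5] / [6] / [8];  Q = [1, 5] / [2] / [3] / [4]
  Insert 9 (step 6): P = [2, 4, 9] / [5] / [6] / [8];  Q = [1, 5, 6] / [2] / [3] / [4]
  Insert 7 (step 7): P = [2, 4, 7] / [5, 9] / [6] / [8];  Q = [1, 5, 6] / [2, 7] / [3] / [4]
  Insert 3 (step 8): P = [2, 3, 7] / [4, 9] / [5] / [6] / [8];  Q = [1, 5, 6] / [2, 7] / [3] / [4] / [8]
  Insert 1 (step 9): P = [1, 3, 7] / [2, 9] / [4] / [5] / [6] / [8];  Q = [1, 5, 6] / [2, 7] / [3] / [4] / [8] / [9]
Final shape: (3, 2, 1, 1, 1, 1).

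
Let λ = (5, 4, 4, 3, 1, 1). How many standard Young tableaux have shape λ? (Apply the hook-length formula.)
# SYT of shape (5, 4, 4, 3, 1, 1) = 7088796

Hook-length formula: f^λ = n! / Π hook(c), product over all cells c of the Young diagram. For λ = (5, 4, 4, 3, 1, 1), n = 18 boxes. Hook lengths by row (left-to-right, top-to-bottom): [10, 7, 6, 4, 1]; [8, 5, 4, 2]; [7, 4, 3, 1]; [5, 2, 1]; [2]; [1]. Product of hooks = 903168000. So f^λ = 18! / 903168000 = 6402373705728000 / 903168000 = 7088796.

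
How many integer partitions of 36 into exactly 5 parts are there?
p(36, 5 parts) = 748

Partitions of n into exactly k parts are in bijection with partitions of n − k into at most k parts (subtract 1 from each part). So p(36, exactly 5) = p(31, parts ≤ 5). Computing via the recurrence p(m, j) = p(m, j−1) + p(m−j, j) gives 748.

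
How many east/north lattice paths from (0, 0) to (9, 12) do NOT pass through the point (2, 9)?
Number of paths = 287330

Total paths from (0, 0) to (9, 12): C(21, 9) = 293930. Paths through (2, 9): (paths (0, 0) → (2, 9)) × (paths (2, 9) → (9, 12)) = C(11, 2) · C(10, 7) = 55 · 120 = 6600. Avoidance count = 293930 − 6600 = 287330.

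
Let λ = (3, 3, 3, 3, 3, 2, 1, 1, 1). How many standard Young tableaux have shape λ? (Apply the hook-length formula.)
# SYT of shape (3, 3, 3, 3, 3, 2, 1, 1, 1) = 4837248

Hook-length formula: f^λ = n! / Π hook(c), product over all cells c of the Young diagram. For λ = (3, 3, 3, 3, 3, 2, 1, 1, 1), n = 20 boxes. Hook lengths by row (left-to-right, top-to-bottom): [11, 7, 5]; [10, 6, 4]; [9, 5, 3]; [8, 4, 2]; [7, 3, 1]; [5, 1]; [3]; [2]; [1]. Product of hooks = 502951680000. So f^λ = 20! / 502951680000 = 2432902008176640000 / 502951680000 = 4837248.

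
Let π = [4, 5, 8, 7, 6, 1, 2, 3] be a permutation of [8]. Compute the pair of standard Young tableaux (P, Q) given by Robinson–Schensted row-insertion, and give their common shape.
P = [1, 2, 3] / [4, 5, 6] / [7] / [8];  Q = [1, 2, 3] / [4, 7, 8] / [5] / [6];  common shape = (3, 3, 1, 1)

Row-insert the values π_1, π_2, … into P one at a time, bumping the leftmost entry strictly greater than the inserted value down to the next row. The recording tableau Q records, in position (i, j), the step at which that cell was added to P.
  Insert 4 (step 1): P = [4];  Q = [1]
  Insert 5 (step 2): P = [4, 5];  Q = [1, 2]
  Insert 8 (step 3): P = [4, 5, 8];  Q = [1, 2, 3]
  Insert 7 (step 4): P = [4, 5, 7] / [8];  Q = [1, 2, 3] / [4]
  Insert 6 (step 5): P = [4, 5, 6] / [7] / [8];  Q = [1, 2, 3] / [4] / [5]
  Insert 1 (step 6): P = [1, 5, 6] / [4] / [7] / [8];  Q = [1, 2, 3] / [4] / [5] / [6]
  Insert 2 (step 7): P = [1, 2, 6] / [4, 5] / [7] / [8];  Q = [1, 2, 3] / [4, 7] / [5] / [6]
  Insert 3 (step 8): P = [1, 2, 3] / [4, 5, 6] / [7] / [8];  Q = [1, 2, 3] / [4, 7, 8] / [5] / [6]
Final shape: (3, 3, 1, 1).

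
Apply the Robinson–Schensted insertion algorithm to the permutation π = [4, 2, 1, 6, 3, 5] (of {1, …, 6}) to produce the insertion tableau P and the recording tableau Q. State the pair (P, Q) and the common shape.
P = [1, 3, 5] / [2, 6] / [4];  Q = [1, 4, 6] / [2, 5] / [3];  common shape = (3, 2, 1)

Row-insert the values π_1, π_2, … into P one at a time, bumping the leftmost entry strictly greater than the inserted value down to the next row. The recording tableau Q records, in position (i, j), the step at which that cell was added to P.
  Insert 4 (step 1): P = [4];  Q = [1]
  Insert 2 (step 2): P = [2] / [4];  Q = [1] / [2]
  Insert 1 (step 3): P = [1] / [2] / [4];  Q = [1] / [2] / [3]
  Insert 6 (step 4): P = [1, 6] / [2] / [4];  Q = [1, 4] / [2] / [3]
  Insert 3 (step 5): P = [1, 3] / [2, 6] / [4];  Q = [1, 4] / [2, 5] / [3]
  Insert 5 (step 6): P = [1, 3, 5] / [2, 6] / [4];  Q = [1, 4, 6] / [2, 5] / [3]
Final shape: (3, 2, 1).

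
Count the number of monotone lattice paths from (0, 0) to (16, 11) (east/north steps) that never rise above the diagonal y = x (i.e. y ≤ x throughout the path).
Number of paths = 4601610

By the reflection principle (André's argument), the number of monotone paths to (16, 11) with n ≤ m that never go above y = x is C(27, 16) − C(27, 17) = 13037895 − 8436285 = 4601610.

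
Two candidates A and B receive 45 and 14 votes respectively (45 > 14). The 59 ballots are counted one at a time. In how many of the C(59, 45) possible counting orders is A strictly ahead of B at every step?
Strict-lead orderings = 6987359173620

Total orderings of the 59 votes with 45 for A: C(59, 45) = 13298522298180. By the Bertrand ballot formula (Cycle Lemma / reflection principle), the number of orderings in which A is strictly ahead of B throughout is (p − q)/(p + q) · C(p + q, p) = (45 − 14)/(45 + 14) · 13298522298180 = 6987359173620.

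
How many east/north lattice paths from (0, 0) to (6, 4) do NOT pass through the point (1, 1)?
Number of paths = 98

Total paths from (0, 0) to (6, 4): C(10, 6) = 210. Paths through (1, 1): (paths (0, 0) → (1, 1)) × (paths (1, 1) → (6, 4)) = C(2, 1) · C(8, 5) = 2 · 56 = 112. Avoidance count = 210 − 112 = 98.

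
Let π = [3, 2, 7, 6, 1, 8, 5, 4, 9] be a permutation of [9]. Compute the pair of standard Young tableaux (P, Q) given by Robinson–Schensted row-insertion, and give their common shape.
P = [1, 4, 8, 9] / [2, 5] / [3, 6] / [7];  Q = [1, 3, 6, 9] / [2, 4] / [5, 7] / [8];  common shape = (4, 2, 2, 1)

Row-insert the values π_1, π_2, … into P one at a time, bumping the leftmost entry strictly greater than the inserted value down to the next row. The recording tableau Q records, in position (i, j), the step at which that cell was added to P.
  Insert 3 (step 1): P = [3];  Q = [1]
  Insert 2 (step 2): P = [2] / [3];  Q = [1] / [2]
  Insert 7 (step 3): P = [2, 7] / [3];  Q = [1, 3] / [2]
  Insert 6 (step 4): P = [2, 6] / [3, 7];  Q = [1, 3] / [2, 4]
  Insert 1 (step 5): P = [1, 6] / [2, 7] / [3];  Q = [1, 3] / [2, 4] / [5]
  Insert 8 (step 6): P = [1, 6, 8] / [2, 7] / [3];  Q = [1, 3, 6] / [2, 4] / [5]
  Insert 5 (step 7): P = [1, 5, 8] / [2, 6] / [3, 7];  Q = [1, 3, 6] / [2, 4] / [5, 7]
  Insert 4 (step 8): P = [1, 4, 8] / [2, 5] / [3, 6] / [7];  Q = [1, 3, 6] / [2, 4] / [5, 7] / [8]
  Insert 9 (step 9): P = [1, 4, 8, 9] / [2, 5] / [3, 6] / [7];  Q = [1, 3, 6, 9] / [2, 4] / [5, 7] / [8]
Final shape: (4, 2, 2, 1).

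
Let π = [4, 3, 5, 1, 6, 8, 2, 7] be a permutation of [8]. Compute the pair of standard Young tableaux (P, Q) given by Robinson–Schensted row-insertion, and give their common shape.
P = [1, 2, 6, 7] / [3, 5, 8] / [4];  Q = [1, 3, 5, 6] / [2, 7, 8] / [4];  common shape = (4, 3, 1)

Row-insert the values π_1, π_2, … into P one at a time, bumping the leftmost entry strictly greater than the inserted value down to the next row. The recording tableau Q records, in position (i, j), the step at which that cell was added to P.
  Insert 4 (step 1): P = [4];  Q = [1]
  Insert 3 (step 2): P = [3] / [4];  Q = [1] / [2]
  Insert 5 (step 3): P = [3, 5] / [4];  Q = [1, 3] / [2]
  Insert 1 (step 4): P = [1, 5] / [3] / [4];  Q = [1, 3] / [2] / [4]
  Insert 6 (step 5): P = [1, 5, 6] / [3] / [4];  Q = [1, 3, 5] / [2] / [4]
  Insert 8 (step 6): P = [1, 5, 6, 8] / [3] / [4];  Q = [1, 3, 5, 6] / [2] / [4]
  Insert 2 (step 7): P = [1, 2, 6, 8] / [3, 5] / [4];  Q = [1, 3, 5, 6] / [2, 7] / [4]
  Insert 7 (step 8): P = [1, 2, 6, 7] / [3, 5, 8] / [4];  Q = [1, 3, 5, 6] / [2, 7, 8] / [4]
Final shape: (4, 3, 1).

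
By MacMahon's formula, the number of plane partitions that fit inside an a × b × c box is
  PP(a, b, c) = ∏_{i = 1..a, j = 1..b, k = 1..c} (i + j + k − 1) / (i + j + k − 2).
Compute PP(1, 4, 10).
PP(1, 4, 10) = 1001

Evaluate the triple product over i = 1..1, j = 1..4, k = 1..10. The factors are (2/1) · (3/2) · (4/3) · (5/4) · (6/5) · (7/6) · (8/7) · (9/8) · … (40 factors total). The numerators and denominators telescope so the product is an integer; carrying out the multiplication exactly gives PP(1, 4, 10) = 1001.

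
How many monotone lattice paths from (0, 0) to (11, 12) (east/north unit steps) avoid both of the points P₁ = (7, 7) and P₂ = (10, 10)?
Number of paths = 571298

Inclusion–exclusion. Total paths: C(23, 11) = 1352078. Through P₁: C(14, 7)·C(9, 4) = 432432. Through P₂: C(20, 10)·C(3, 1) = 554268. Since P₁ is strictly southwest of P₂, a monotone path through both must visit P₁ then P₂; paths through both = C(14, 7)·C(6, 3)·C(3, 1) = 205920. Avoid both = 1352078 − 432432 − 554268 + 205920 = 571298.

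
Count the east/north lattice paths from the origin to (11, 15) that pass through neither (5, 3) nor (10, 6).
Number of paths = 6637856

Inclusion–exclusion. Total paths: C(26, 11) = 7726160. Through P₁: C(8, 5)·C(18, 6) = 1039584. Through P₂: C(16, 10)·C(10, 1) = 80080. Since P₁ is strictly southwest of P₂, a monotone path through both must visit P₁ then P₂; paths through both = C(8, 5)·C(8, 5)·C(10, 1) = 31360. Avoid both = 7726160 − 1039584 − 80080 + 31360 = 6637856.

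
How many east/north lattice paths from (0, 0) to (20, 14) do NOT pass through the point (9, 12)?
Number of paths = 1369049100

Total paths from (0, 0) to (20, 14): C(34, 20) = 1391975640. Paths through (9, 12): (paths (0, 0) → (9, 12)) × (paths (9, 12) → (20, 14)) = C(21, 9) · C(13, 11) = 293930 · 78 = 22926540. Avoidance count = 1391975640 − 22926540 = 1369049100.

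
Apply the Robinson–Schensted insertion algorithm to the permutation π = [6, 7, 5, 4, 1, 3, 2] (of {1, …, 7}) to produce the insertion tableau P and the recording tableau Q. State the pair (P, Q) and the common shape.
P = [1, 2] / [3, 7] / [4] / [5] / [6];  Q = [1, 2] / [3, 6] / [4] / [5] / [7];  common shape = (2, 2, 1, 1, 1)

Row-insert the values π_1, π_2, … into P one at a time, bumping the leftmost entry strictly greater than the inserted value down to the next row. The recording tableau Q records, in position (i, j), the step at which that cell was added to P.
  Insert 6 (step 1): P = [6];  Q = [1]
  Insert 7 (step 2): P = [6, 7];  Q = [1, 2]
  Insert 5 (step 3): P = [5, 7] / [6];  Q = [1, 2] / [3]
  Insert 4 (step 4): P = [4, 7] / [5] / [6];  Q = [1, 2] / [3] / [4]
  Insert 1 (step 5): P = [1, 7] / [4] / [5] / [6];  Q = [1, 2] / [3] / [4] / [5]
  Insert 3 (step 6): P = [1, 3] / [4, 7] / [5] / [6];  Q = [1, 2] / [3, 6] / [4] / [5]
  Insert 2 (step 7): P = [1, 2] / [3, 7] / [4] / [5] / [6];  Q = [1, 2] / [3, 6] / [4] / [5] / [7]
Final shape: (2, 2, 1, 1, 1).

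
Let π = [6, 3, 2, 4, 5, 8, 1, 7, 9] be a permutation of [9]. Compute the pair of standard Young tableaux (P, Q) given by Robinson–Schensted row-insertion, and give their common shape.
P = [1, 4, 5, 7, 9] / [2, 8] / [3] / [6];  Q = [1, 4, 5, 6, 9] / [2, 8] / [3] / [7];  common shape = (5, 2, 1, 1)

Row-insert the values π_1, π_2, … into P one at a time, bumping the leftmost entry strictly greater than the inserted value down to the next row. The recording tableau Q records, in position (i, j), the step at which that cell was added to P.
  Insert 6 (step 1): P = [6];  Q = [1]
  Insert 3 (step 2): P = [3] / [6];  Q = [1] / [2]
  Insert 2 (step 3): P = [2] / [3] / [6];  Q = [1] / [2] / [3]
  Insert 4 (step 4): P = [2, 4] / [3] / [6];  Q = [1, 4] / [2] / [3]
  Insert 5 (step 5): P = [2, 4, 5] / [3] / [6];  Q = [1, 4, 5] / [2] / [3]
  Insert 8 (step 6): P = [2, 4, 5, 8] / [3] / [6];  Q = [1, 4, 5, 6] / [2] / [3]
  Insert 1 (step 7): P = [1, 4, 5, 8] / [2] / [3] / [6];  Q = [1, 4, 5, 6] / [2] / [3] / [7]
  Insert 7 (step 8): P = [1, 4, 5, 7] / [2, 8] / [3] / [6];  Q = [1, 4, 5, 6] / [2, 8] / [3] / [7]
  Insert 9 (step 9): P = [1, 4, 5, 7, 9] / [2, 8] / [3] / [6];  Q = [1, 4, 5, 6, 9] / [2, 8] / [3] / [7]
Final shape: (5, 2, 1, 1).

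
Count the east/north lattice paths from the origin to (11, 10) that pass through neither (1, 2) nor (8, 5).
Number of paths = 169530

Inclusion–exclusion. Total paths: C(21, 11) = 352716. Through P₁: C(3, 1)·C(18, 10) = 131274. Through P₂: C(13, 8)·C(8, 3) = 72072. Since P₁ is strictly southwest of P₂, a monotone path through both must visit P₁ then P₂; paths through both = C(3, 1)·C(10, 7)·C(8, 3) = 20160. Avoid both = 352716 − 131274 − 72072 + 20160 = 169530.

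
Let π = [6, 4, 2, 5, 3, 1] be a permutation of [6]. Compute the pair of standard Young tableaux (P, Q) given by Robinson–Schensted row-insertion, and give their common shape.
P = [1, 3] / [2, 5] / [4] / [6];  Q = [1, 4] / [2, 5] / [3] / [6];  common shape = (2, 2, 1, 1)

Row-insert the values π_1, π_2, … into P one at a time, bumping the leftmost entry strictly greater than the inserted value down to the next row. The recording tableau Q records, in position (i, j), the step at which that cell was added to P.
  Insert 6 (step 1): P = [6];  Q = [1]
  Insert 4 (step 2): P = [4] / [6];  Q = [1] / [2]
  Insert 2 (step 3): P = [2] / [4] / [6];  Q = [1] / [2] / [3]
  Insert 5 (step 4): P = [2, 5] / [4] / [6];  Q = [1, 4] / [2] / [3]
  Insert 3 (step 5): P = [2, 3] / [4, 5] / [6];  Q = [1, 4] / [2, 5] / [3]
  Insert 1 (step 6): P = [1, 3] / [2, 5] / [4] / [6];  Q = [1, 4] / [2, 5] / [3] / [6]
Final shape: (2, 2, 1, 1).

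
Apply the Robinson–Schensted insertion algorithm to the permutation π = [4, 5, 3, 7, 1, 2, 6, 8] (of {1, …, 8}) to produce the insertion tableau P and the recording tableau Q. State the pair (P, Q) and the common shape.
P = [1, 2, 6, 8] / [3, 5, 7] / [4];  Q = [1, 2, 4, 8] / [3, 6, 7] / [5];  common shape = (4, 3, 1)

Row-insert the values π_1, π_2, … into P one at a time, bumping the leftmost entry strictly greater than the inserted value down to the next row. The recording tableau Q records, in position (i, j), the step at which that cell was added to P.
  Insert 4 (step 1): P = [4];  Q = [1]
  Insert 5 (step 2): P = [4, 5];  Q = [1, 2]
  Insert 3 (step 3): P = [3, 5] / [4];  Q = [1, 2] / [3]
  Insert 7 (step 4): P = [3, 5, 7] / [4];  Q = [1, 2, 4] / [3]
  Insert 1 (step 5): P = [1, 5, 7] / [3] / [4];  Q = [1, 2, 4] / [3] / [5]
  Insert 2 (step 6): P = [1, 2, 7] / [3, 5] / [4];  Q = [1, 2, 4] / [3, 6] / [5]
  Insert 6 (step 7): P = [1, 2, 6] / [3, 5, 7] / [4];  Q = [1, 2, 4] / [3, 6, 7] / [5]
  Insert 8 (step 8): P = [1, 2, 6, 8] / [3, 5, 7] / [4];  Q = [1, 2, 4, 8] / [3, 6, 7] / [5]
Final shape: (4, 3, 1).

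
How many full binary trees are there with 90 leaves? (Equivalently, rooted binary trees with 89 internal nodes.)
C_89 = 254224158304000796523953440778841647086547372026600

These full binary trees are counted by the Catalan number C_n = (1/(n + 1)) · C(2n, n). For n = 89: C_89 = (1/90) · C(178, 89) = 22880174247360071687155809670095748237789263482394000/90 = 254224158304000796523953440778841647086547372026600.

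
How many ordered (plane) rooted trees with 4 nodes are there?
C_3 = 5

These ordered rooted trees are counted by the Catalan number C_n = (1/(n + 1)) · C(2n, n). For n = 3: C_3 = (1/4) · C(6, 3) = 20/4 = 5.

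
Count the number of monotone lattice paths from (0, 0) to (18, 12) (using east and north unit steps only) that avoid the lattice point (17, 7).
Number of paths = 84416601

Total paths from (0, 0) to (18, 12): C(30, 18) = 86493225. Paths through (17, 7): (paths (0, 0) → (17, 7)) × (paths (17, 7) → (18, 12)) = C(24, 17) · C(6, 1) = 346104 · 6 = 2076624. Avoidance count = 86493225 − 2076624 = 84416601.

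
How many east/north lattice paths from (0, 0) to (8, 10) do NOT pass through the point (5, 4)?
Number of paths = 33174

Total paths from (0, 0) to (8, 10): C(18, 8) = 43758. Paths through (5, 4): (paths (0, 0) → (5, 4)) × (paths (5, 4) → (8, 10)) = C(9, 5) · C(9, 3) = 126 · 84 = 10584. Avoidance count = 43758 − 10584 = 33174.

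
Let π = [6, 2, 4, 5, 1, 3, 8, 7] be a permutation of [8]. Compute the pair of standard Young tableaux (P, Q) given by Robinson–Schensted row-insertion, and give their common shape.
P = [1, 3, 5, 7] / [2, 4, 8] / [6];  Q = [1, 3, 4, 7] / [2, 6, 8] / [5];  common shape = (4, 3, 1)

Row-insert the values π_1, π_2, … into P one at a time, bumping the leftmost entry strictly greater than the inserted value down to the next row. The recording tableau Q records, in position (i, j), the step at which that cell was added to P.
  Insert 6 (step 1): P = [6];  Q = [1]
  Insert 2 (step 2): P = [2] / [6];  Q = [1] / [2]
  Insert 4 (step 3): P = [2, 4] / [6];  Q = [1, 3] / [2]
  Insert 5 (step 4): P = [2, 4, 5] / [6];  Q = [1, 3, 4] / [2]
  Insert 1 (step 5): P = [1, 4, 5] / [2] / [6];  Q = [1, 3, 4] / [2] / [5]
  Insert 3 (step 6): P = [1, 3, 5] / [2, 4] / [6];  Q = [1, 3, 4] / [2, 6] / [5]
  Insert 8 (step 7): P = [1, 3, 5, 8] / [2, 4] / [6];  Q = [1, 3, 4, 7] / [2, 6] / [5]
  Insert 7 (step 8): P = [1, 3, 5, 7] / [2, 4, 8] / [6];  Q = [1, 3, 4, 7] / [2, 6, 8] / [5]
Final shape: (4, 3, 1).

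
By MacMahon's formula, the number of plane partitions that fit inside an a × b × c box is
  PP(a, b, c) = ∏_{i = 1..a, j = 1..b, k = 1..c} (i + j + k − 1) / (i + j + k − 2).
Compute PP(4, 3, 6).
PP(4, 3, 6) = 457380

Evaluate the triple product over i = 1..4, j = 1..3, k = 1..6. The factors are (2/1) · (3/2) · (4/3) · (5/4) · (6/5) · (7/6) · (3/2) · (4/3) · … (72 factors total). The numerators and denominators telescope so the product is an integer; carrying out the multiplication exactly gives PP(4, 3, 6) = 457380.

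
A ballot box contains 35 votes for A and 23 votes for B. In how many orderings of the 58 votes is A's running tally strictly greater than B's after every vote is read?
Strict-lead orderings = 1820529677650320

Total orderings of the 58 votes with 35 for A: C(58, 35) = 8799226775309880. By the Bertrand ballot formula (Cycle Lemma / reflection principle), the number of orderings in which A is strictly ahead of B throughout is (p − q)/(p + q) · C(p + q, p) = (35 − 23)/(35 + 23) · 8799226775309880 = 1820529677650320.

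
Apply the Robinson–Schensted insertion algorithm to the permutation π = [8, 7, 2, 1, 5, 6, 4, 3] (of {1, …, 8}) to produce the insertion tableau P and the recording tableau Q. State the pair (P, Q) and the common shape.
P = [1, 3, 6] / [2, 4] / [5] / [7] / [8];  Q = [1, 5, 6] / [2, 7] / [3] / [4] / [8];  common shape = (3, 2, 1, 1, 1)

Row-insert the values π_1, π_2, … into P one at a time, bumping the leftmost entry strictly greater than the inserted value down to the next row. The recording tableau Q records, in position (i, j), the step at which that cell was added to P.
  Insert 8 (step 1): P = [8];  Q = [1]
  Insert 7 (step 2): P = [7] / [8];  Q = [1] / [2]
  Insert 2 (step 3): P = [2] / [7] / [8];  Q = [1] / [2] / [3]
  Insert 1 (step 4): P = [1] / [2] / [7] / [8];  Q = [1] / [2] / [3] / [4]
  Insert 5 (step 5): P = [1, 5] / [2] / [7] / [8];  Q = [1, 5] / [2] / [3] / [4]
  Insert 6 (step 6): P = [1, 5, 6] / [2] / [7] / [8];  Q = [1, 5, 6] / [2] / [3] / [4]
  Insert 4 (step 7): P = [1, 4, 6] / [2, 5] / [7] / [8];  Q = [1, 5, 6] / [2, 7] / [3] / [4]
  Insert 3 (step 8): P = [1, 3, 6] / [2, 4] / [5] / [7] / [8];  Q = [1, 5, 6] / [2, 7] / [3] / [4] / [8]
Final shape: (3, 2, 1, 1, 1).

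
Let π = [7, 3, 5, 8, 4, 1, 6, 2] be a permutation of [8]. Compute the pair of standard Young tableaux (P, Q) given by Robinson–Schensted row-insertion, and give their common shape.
P = [1, 2, 6] / [3, 4] / [5, 8] / [7];  Q = [1, 3, 4] / [2, 7] / [5, 8] / [6];  common shape = (3, 2, 2, 1)

Row-insert the values π_1, π_2, … into P one at a time, bumping the leftmost entry strictly greater than the inserted value down to the next row. The recording tableau Q records, in position (i, j), the step at which that cell was added to P.
  Insert 7 (step 1): P = [7];  Q = [1]
  Insert 3 (step 2): P = [3] / [7];  Q = [1] / [2]
  Insert 5 (step 3): P = [3, 5] / [7];  Q = [1, 3] / [2]
  Insert 8 (step 4): P = [3, 5, 8] / [7];  Q = [1, 3, 4] / [2]
  Insert 4 (step 5): P = [3, 4, 8] / [5] / [7];  Q = [1, 3, 4] / [2] / [5]
  Insert 1 (step 6): P = [1, 4, 8] / [3] / [5] / [7];  Q = [1, 3, 4] / [2] / [5] / [6]
  Insert 6 (step 7): P = [1, 4, 6] / [3, 8] / [5] / [7];  Q = [1, 3, 4] / [2, 7] / [5] / [6]
  Insert 2 (step 8): P = [1, 2, 6] / [3, 4] / [5, 8] / [7];  Q = [1, 3, 4] / [2, 7] / [5, 8] / [6]
Final shape: (3, 2, 2, 1).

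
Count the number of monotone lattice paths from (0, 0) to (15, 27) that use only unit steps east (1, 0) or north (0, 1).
Number of paths = 98672427616

A monotone lattice path from (0, 0) to (15, 27) consists of 15 east steps and 27 north steps in some order, so it is determined by which 15 of the 42 steps are east. The count is C(42, 15) = 98672427616.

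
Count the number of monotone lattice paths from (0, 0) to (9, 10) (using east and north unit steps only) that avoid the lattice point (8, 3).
Number of paths = 91058

Total paths from (0, 0) to (9, 10): C(19, 9) = 92378. Paths through (8, 3): (paths (0, 0) → (8, 3)) × (paths (8, 3) → (9, 10)) = C(11, 8) · C(8, 1) = 165 · 8 = 1320. Avoidance count = 92378 − 1320 = 91058.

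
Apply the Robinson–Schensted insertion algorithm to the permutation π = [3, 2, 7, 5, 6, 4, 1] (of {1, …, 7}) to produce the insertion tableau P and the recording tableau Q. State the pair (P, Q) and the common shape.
P = [1, 4, 6] / [2, 5] / [3] / [7];  Q = [1, 3, 5] / [2, 4] / [6] / [7];  common shape = (3, 2, 1, 1)

Row-insert the values π_1, π_2, … into P one at a time, bumping the leftmost entry strictly greater than the inserted value down to the next row. The recording tableau Q records, in position (i, j), the step at which that cell was added to P.
  Insert 3 (step 1): P = [3];  Q = [1]
  Insert 2 (step 2): P = [2] / [3];  Q = [1] / [2]
  Insert 7 (step 3): P = [2, 7] / [3];  Q = [1, 3] / [2]
  Insert 5 (step 4): P = [2, 5] / [3, 7];  Q = [1, 3] / [2, 4]
  Insert 6 (step 5): P = [2, 5, 6] / [3, 7];  Q = [1, 3, 5] / [2, 4]
  Insert 4 (step 6): P = [2, 4, 6] / [3, 5] / [7];  Q = [1, 3, 5] / [2, 4] / [6]
  Insert 1 (step 7): P = [1, 4, 6] / [2, 5] / [3] / [7];  Q = [1, 3, 5] / [2, 4] / [6] / [7]
Final shape: (3, 2, 1, 1).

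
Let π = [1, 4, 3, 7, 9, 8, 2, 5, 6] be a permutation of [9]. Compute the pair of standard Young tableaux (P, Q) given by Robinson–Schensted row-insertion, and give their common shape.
P = [1, 2, 5, 6] / [3, 7, 8] / [4, 9];  Q = [1, 2, 4, 5] / [3, 6, 9] / [7, 8];  common shape = (4, 3, 2)

Row-insert the values π_1, π_2, … into P one at a time, bumping the leftmost entry strictly greater than the inserted value down to the next row. The recording tableau Q records, in position (i, j), the step at which that cell was added to P.
  Insert 1 (step 1): P = [1];  Q = [1]
  Insert 4 (step 2): P = [1, 4];  Q = [1, 2]
  Insert 3 (step 3): P = [1, 3] / [4];  Q = [1, 2] / [3]
  Insert 7 (step 4): P = [1, 3, 7] / [4];  Q = [1, 2, 4] / [3]
  Insert 9 (step 5): P = [1, 3, 7, 9] / [4];  Q = [1, 2, 4, 5] / [3]
  Insert 8 (step 6): P = [1, 3, 7, 8] / [4, 9];  Q = [1, 2, 4, 5] / [3, 6]
  Insert 2 (step 7): P = [1, 2, 7, 8] / [3, 9] / [4];  Q = [1, 2, 4, 5] / [3, 6] / [7]
  Insert 5 (step 8): P = [1, 2, 5, 8] / [3, 7] / [4, 9];  Q = [1, 2, 4, 5] / [3, 6] / [7, 8]
  Insert 6 (step 9): P = [1, 2, 5, 6] / [3, 7, 8] / [4, 9];  Q = [1, 2, 4, 5] / [3, 6, 9] / [7, 8]
Final shape: (4, 3, 2).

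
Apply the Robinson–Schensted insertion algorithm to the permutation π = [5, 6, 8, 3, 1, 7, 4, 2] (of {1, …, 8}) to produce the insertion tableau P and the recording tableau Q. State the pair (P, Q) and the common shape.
P = [1, 2, 7] / [3, 4] / [5, 6] / [8];  Q = [1, 2, 3] / [4, 6] / [5, 7] / [8];  common shape = (3, 2, 2, 1)

Row-insert the values π_1, π_2, … into P one at a time, bumping the leftmost entry strictly greater than the inserted value down to the next row. The recording tableau Q records, in position (i, j), the step at which that cell was added to P.
  Insert 5 (step 1): P = [5];  Q = [1]
  Insert 6 (step 2): P = [5, 6];  Q = [1, 2]
  Insert 8 (step 3): P = [5, 6, 8];  Q = [1, 2, 3]
  Insert 3 (step 4): P = [3, 6, 8] / [5];  Q = [1, 2, 3] / [4]
  Insert 1 (step 5): P = [1, 6, 8] / [3] / [5];  Q = [1, 2, 3] / [4] / [5]
  Insert 7 (step 6): P = [1, 6, 7] / [3, 8] / [5];  Q = [1, 2, 3] / [4, 6] / [5]
  Insert 4 (step 7): P = [1, 4, 7] / [3, 6] / [5, 8];  Q = [1, 2, 3] / [4, 6] / [5, 7]
  Insert 2 (step 8): P = [1, 2, 7] / [3, 4] / [5, 6] / [8];  Q = [1, 2, 3] / [4, 6] / [5, 7] / [8]
Final shape: (3, 2, 2, 1).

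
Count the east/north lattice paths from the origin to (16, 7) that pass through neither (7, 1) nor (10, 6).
Number of paths = 152197

Inclusion–exclusion. Total paths: C(23, 16) = 245157. Through P₁: C(8, 7)·C(15, 9) = 40040. Through P₂: C(16, 10)·C(7, 6) = 56056. Since P₁ is strictly southwest of P₂, a monotone path through both must visit P₁ then P₂; paths through both = C(8, 7)·C(8, 3)·C(7, 6) = 3136. Avoid both = 245157 − 40040 − 56056 + 3136 = 152197.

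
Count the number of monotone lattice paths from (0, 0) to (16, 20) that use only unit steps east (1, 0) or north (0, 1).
Number of paths = 7307872110

A monotone lattice path from (0, 0) to (16, 20) consists of 16 east steps and 20 north steps in some order, so it is determined by which 16 of the 36 steps are east. The count is C(36, 16) = 7307872110.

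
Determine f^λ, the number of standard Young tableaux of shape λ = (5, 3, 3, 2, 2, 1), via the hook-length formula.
# SYT of shape (5, 3, 3, 2, 2, 1) = 648648

Hook-length formula: f^λ = n! / Π hook(c), product over all cells c of the Young diagram. For λ = (5, 3, 3, 2, 2, 1), n = 16 boxes. Hook lengths by row (left-to-right, top-to-bottom): [10, 8, 5, 2, 1]; [7, 5, 2]; [6, 4, 1]; [4, 2]; [3, 1]; [1]. Product of hooks = 32256000. So f^λ = 16! / 32256000 = 20922789888000 / 32256000 = 648648.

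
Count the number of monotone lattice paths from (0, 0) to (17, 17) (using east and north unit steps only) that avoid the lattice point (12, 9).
Number of paths = 1955318310

Total paths from (0, 0) to (17, 17): C(34, 17) = 2333606220. Paths through (12, 9): (paths (0, 0) → (12, 9)) × (paths (12, 9) → (17, 17)) = C(21, 12) · C(13, 5) = 293930 · 1287 = 378287910. Avoidance count = 2333606220 − 378287910 = 1955318310.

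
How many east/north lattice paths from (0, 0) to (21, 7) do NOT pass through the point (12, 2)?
Number of paths = 1001858

Total paths from (0, 0) to (21, 7): C(28, 21) = 1184040. Paths through (12, 2): (paths (0, 0) → (12, 2)) × (paths (12, 2) → (21, 7)) = C(14, 12) · C(14, 9) = 91 · 2002 = 182182. Avoidance count = 1184040 − 182182 = 1001858.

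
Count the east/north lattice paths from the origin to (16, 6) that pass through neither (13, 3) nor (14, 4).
Number of paths = 51773

Inclusion–exclusion. Total paths: C(22, 16) = 74613. Through P₁: C(16, 13)·C(6, 3) = 11200. Through P₂: C(18, 14)·C(4, 2) = 18360. Since P₁ is strictly southwest of P₂, a monotone path through both must visit P₁ then P₂; paths through both = C(16, 13)·C(2, 1)·C(4, 2) = 6720. Avoid both = 74613 − 11200 − 18360 + 6720 = 51773.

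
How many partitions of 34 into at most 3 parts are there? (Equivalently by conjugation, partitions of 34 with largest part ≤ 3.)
p(34, parts ≤ 3) = 114

Use the recurrence p(n, m) = p(n, m−1) + p(n−m, m): either the largest part is < m (count p(n, m−1)) or the largest part is exactly m (remove one copy of m, count p(n−m, m)). With p(0, ·) = 1 this gives p(34, parts ≤ 3) = 114. (By conjugating Young diagrams, this also counts partitions of 34 into at most 3 parts.)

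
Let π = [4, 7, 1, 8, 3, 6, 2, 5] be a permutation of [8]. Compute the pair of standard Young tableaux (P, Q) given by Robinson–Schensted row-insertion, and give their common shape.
P = [1, 2, 5] / [3, 6, 8] / [4, 7];  Q = [1, 2, 4] / [3, 5, 6] / [7, 8];  common shape = (3, 3, 2)

Row-insert the values π_1, π_2, … into P one at a time, bumping the leftmost entry strictly greater than the inserted value down to the next row. The recording tableau Q records, in position (i, j), the step at which that cell was added to P.
  Insert 4 (step 1): P = [4];  Q = [1]
  Insert 7 (step 2): P = [4, 7];  Q = [1, 2]
  Insert 1 (step 3): P = [1, 7] / [4];  Q = [1, 2] / [3]
  Insert 8 (step 4): P = [1, 7, 8] / [4];  Q = [1, 2, 4] / [3]
  Insert 3 (step 5): P = [1, 3, 8] / [4, 7];  Q = [1, 2, 4] / [3, 5]
  Insert 6 (step 6): P = [1, 3, 6] / [4, 7, 8];  Q = [1, 2, 4] / [3, 5, 6]
  Insert 2 (step 7): P = [1, 2, 6] / [3, 7, 8] / [4];  Q = [1, 2, 4] / [3, 5, 6] / [7]
  Insert 5 (step 8): P = [1, 2, 5] / [3, 6, 8] / [4, 7];  Q = [1, 2, 4] / [3, 5, 6] / [7, 8]
Final shape: (3, 3, 2).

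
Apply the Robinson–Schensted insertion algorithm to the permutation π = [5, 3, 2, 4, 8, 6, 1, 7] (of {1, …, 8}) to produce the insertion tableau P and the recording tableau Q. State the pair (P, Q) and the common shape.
P = [1, 4, 6, 7] / [2, 8] / [3] / [5];  Q = [1, 4, 5, 8] / [2, 6] / [3] / [7];  common shape = (4, 2, 1, 1)

Row-insert the values π_1, π_2, … into P one at a time, bumping the leftmost entry strictly greater than the inserted value down to the next row. The recording tableau Q records, in position (i, j), the step at which that cell was added to P.
  Insert 5 (step 1): P = [5];  Q = [1]
  Insert 3 (step 2): P = [3] / [5];  Q = [1] / [2]
  Insert 2 (step 3): P = [2] / [3] / [5];  Q = [1] / [2] / [3]
  Insert 4 (step 4): P = [2, 4] / [3] / [5];  Q = [1, 4] / [2] / [3]
  Insert 8 (step 5): P = [2, 4, 8] / [3] / [5];  Q = [1, 4, 5] / [2] / [3]
  Insert 6 (step 6): P = [2, 4, 6] / [3, 8] / [5];  Q = [1, 4, 5] / [2, 6] / [3]
  Insert 1 (step 7): P = [1, 4, 6] / [2, 8] / [3] / [5];  Q = [1, 4, 5] / [2, 6] / [3] / [7]
  Insert 7 (step 8): P = [1, 4, 6, 7] / [2, 8] / [3] / [5];  Q = [1, 4, 5, 8] / [2, 6] / [3] / [7]
Final shape: (4, 2, 1, 1).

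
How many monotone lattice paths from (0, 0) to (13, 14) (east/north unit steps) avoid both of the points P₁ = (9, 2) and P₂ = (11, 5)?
Number of paths = 19748210

Inclusion–exclusion. Total paths: C(27, 13) = 20058300. Through P₁: C(11, 9)·C(16, 4) = 100100. Through P₂: C(16, 11)·C(11, 2) = 240240. Since P₁ is strictly southwest of P₂, a monotone path through both must visit P₁ then P₂; paths through both = C(11, 9)·C(5, 2)·C(11, 2) = 30250. Avoid both = 20058300 − 100100 − 240240 + 30250 = 19748210.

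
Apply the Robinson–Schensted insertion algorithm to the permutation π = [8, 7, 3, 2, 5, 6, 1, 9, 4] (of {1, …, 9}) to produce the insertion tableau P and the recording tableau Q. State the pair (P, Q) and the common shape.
P = [1, 4, 6, 9] / [2, 5] / [3] / [7] / [8];  Q = [1, 5, 6, 8] / [2, 9] / [3] / [4] / [7];  common shape = (4, 2, 1, 1, 1)

Row-insert the values π_1, π_2, … into P one at a time, bumping the leftmost entry strictly greater than the inserted value down to the next row. The recording tableau Q records, in position (i, j), the step at which that cell was added to P.
  Insert 8 (step 1): P = [8];  Q = [1]
  Insert 7 (step 2): P = [7] / [8];  Q = [1] / [2]
  Insert 3 (step 3): P = [3] / [7] / [8];  Q = [1] / [2] / [3]
  Insert 2 (step 4): P = [2] / [3] / [7] / [8];  Q = [1] / [2] / [3] / [4]
  Insert 5 (step 5): P = [2, 5] / [3] / [7] / [8];  Q = [1, 5] / [2] / [3] / [4]
  Insert 6 (step 6): P = [2, 5, 6] / [3] / [7] / [8];  Q = [1, 5, 6] / [2] / [3] / [4]
  Insert 1 (step 7): P = [1, 5, 6] / [2] / [3] / [7] / [8];  Q = [1, 5, 6] / [2] / [3] / [4] / [7]
  Insert 9 (step 8): P = [1, 5, 6, 9] / [2] / [3] / [7] / [8];  Q = [1, 5, 6, 8] / [2] / [3] / [4] / [7]
  Insert 4 (step 9): P = [1, 4, 6, 9] / [2, 5] / [3] / [7] / [8];  Q = [1, 5, 6, 8] / [2, 9] / [3] / [4] / [7]
Final shape: (4, 2, 1, 1, 1).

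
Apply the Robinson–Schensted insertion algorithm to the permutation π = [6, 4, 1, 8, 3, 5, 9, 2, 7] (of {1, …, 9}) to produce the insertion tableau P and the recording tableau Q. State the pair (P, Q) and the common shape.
P = [1, 2, 5, 7] / [3, 8, 9] / [4] / [6];  Q = [1, 4, 6, 7] / [2, 5, 9] / [3] / [8];  common shape = (4, 3, 1, 1)

Row-insert the values π_1, π_2, … into P one at a time, bumping the leftmost entry strictly greater than the inserted value down to the next row. The recording tableau Q records, in position (i, j), the step at which that cell was added to P.
  Insert 6 (step 1): P = [6];  Q = [1]
  Insert 4 (step 2): P = [4] / [6];  Q = [1] / [2]
  Insert 1 (step 3): P = [1] / [4] / [6];  Q = [1] / [2] / [3]
  Insert 8 (step 4): P = [1, 8] / [4] / [6];  Q = [1, 4] / [2] / [3]
  Insert 3 (step 5): P = [1, 3] / [4, 8] / [6];  Q = [1, 4] / [2, 5] / [3]
  Insert 5 (step 6): P = [1, 3, 5] / [4, 8] / [6];  Q = [1, 4, 6] / [2, 5] / [3]
  Insert 9 (step 7): P = [1, 3, 5, 9] / [4, 8] / [6];  Q = [1, 4, 6, 7] / [2, 5] / [3]
  Insert 2 (step 8): P = [1, 2, 5, 9] / [3, 8] / [4] / [6];  Q = [1, 4, 6, 7] / [2, 5] / [3] / [8]
  Insert 7 (step 9): P = [1, 2, 5, 7] / [3, 8, 9] / [4] / [6];  Q = [1, 4, 6, 7] / [2, 5, 9] / [3] / [8]
Final shape: (4, 3, 1, 1).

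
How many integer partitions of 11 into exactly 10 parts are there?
p(11, 10 parts) = 1

Partitions of n into exactly k parts ↔ partitions of n − k into at most k parts (subtract 1 from each part). For n = 11, k = 10, the partitions are: 2+1+1+1+1+1+1+1+1+1. Count = 1.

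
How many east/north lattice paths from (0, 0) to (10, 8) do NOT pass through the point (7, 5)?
Number of paths = 27918

Total paths from (0, 0) to (10, 8): C(18, 10) = 43758. Paths through (7, 5): (paths (0, 0) → (7, 5)) × (paths (7, 5) → (10, 8)) = C(12, 7) · C(6, 3) = 792 · 20 = 15840. Avoidance count = 43758 − 15840 = 27918.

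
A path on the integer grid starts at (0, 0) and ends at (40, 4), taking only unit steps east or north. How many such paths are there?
Number of paths = 135751

A monotone lattice path from (0, 0) to (40, 4) consists of 40 east steps and 4 north steps in some order, so it is determined by which 40 of the 44 steps are east. The count is C(44, 40) = 135751.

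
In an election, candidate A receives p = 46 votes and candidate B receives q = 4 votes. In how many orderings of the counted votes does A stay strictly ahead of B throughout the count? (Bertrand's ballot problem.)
Strict-lead orderings = 193452

Total orderings of the 50 votes with 46 for A: C(50, 46) = 230300. By the Bertrand ballot formula (Cycle Lemma / reflection principle), the number of orderings in which A is strictly ahead of B throughout is (p − q)/(p + q) · C(p + q, p) = (46 − 4)/(46 + 4) · 230300 = 193452.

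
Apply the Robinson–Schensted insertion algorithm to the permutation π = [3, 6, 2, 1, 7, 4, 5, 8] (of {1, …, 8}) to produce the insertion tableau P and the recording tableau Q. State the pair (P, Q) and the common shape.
P = [1, 4, 5, 8] / [2, 6, 7] / [3];  Q = [1, 2, 5, 8] / [3, 6, 7] / [4];  common shape = (4, 3, 1)

Row-insert the values π_1, π_2, … into P one at a time, bumping the leftmost entry strictly greater than the inserted value down to the next row. The recording tableau Q records, in position (i, j), the step at which that cell was added to P.
  Insert 3 (step 1): P = [3];  Q = [1]
  Insert 6 (step 2): P = [3, 6];  Q = [1, 2]
  Insert 2 (step 3): P = [2, 6] / [3];  Q = [1, 2] / [3]
  Insert 1 (step 4): P = [1, 6] / [2] / [3];  Q = [1, 2] / [3] / [4]
  Insert 7 (step 5): P = [1, 6, 7] / [2] / [3];  Q = [1, 2, 5] / [3] / [4]
  Insert 4 (step 6): P = [1, 4, 7] / [2, 6] / [3];  Q = [1, 2, 5] / [3, 6] / [4]
  Insert 5 (step 7): P = [1, 4, 5] / [2, 6, 7] / [3];  Q = [1, 2, 5] / [3, 6, 7] / [4]
  Insert 8 (step 8): P = [1, 4, 5, 8] / [2, 6, 7] / [3];  Q = [1, 2, 5, 8] / [3, 6, 7] / [4]
Final shape: (4, 3, 1).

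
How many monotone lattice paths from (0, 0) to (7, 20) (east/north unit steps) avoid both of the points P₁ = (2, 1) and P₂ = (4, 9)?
Number of paths = 549398

Inclusion–exclusion. Total paths: C(27, 7) = 888030. Through P₁: C(3, 2)·C(24, 5) = 127512. Through P₂: C(13, 4)·C(14, 3) = 260260. Since P₁ is strictly southwest of P₂, a monotone path through both must visit P₁ then P₂; paths through both = C(3, 2)·C(10, 2)·C(14, 3) = 49140. Avoid both = 888030 − 127512 − 260260 + 49140 = 549398.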